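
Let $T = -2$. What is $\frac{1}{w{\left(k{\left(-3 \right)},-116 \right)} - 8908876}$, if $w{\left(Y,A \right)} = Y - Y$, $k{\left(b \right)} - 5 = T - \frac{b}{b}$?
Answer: $- \frac{1}{8908876} \approx -1.1225 \cdot 10^{-7}$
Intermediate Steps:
$k{\left(b \right)} = 2$ ($k{\left(b \right)} = 5 - \left(2 + \frac{b}{b}\right) = 5 - 3 = 2$)
$w{\left(Y,A \right)} = 0$
$\frac{1}{w{\left(k{\left(-3 \right)},-116 \right)} - 8908876} = \frac{1}{0 - 8908876} = \frac{1}{-8908876} = - \frac{1}{8908876}$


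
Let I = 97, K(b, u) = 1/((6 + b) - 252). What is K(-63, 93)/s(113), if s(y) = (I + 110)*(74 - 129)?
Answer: 1/3517965 ≈ 2.8426e-7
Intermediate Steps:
K(b, u) = 1/(-246 + b)
s(y) = -11385 (s(y) = (97 + 110)*(74 - 129) = 207*(-55) = -11385)
K(-63, 93)/s(113) = 1/(-246 - 63*(-11385)) = -1/11385/(-309) = -1/309*(-1/11385) = 1/3517965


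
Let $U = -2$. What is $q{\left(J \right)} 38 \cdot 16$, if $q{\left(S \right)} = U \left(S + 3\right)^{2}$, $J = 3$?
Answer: $-43776$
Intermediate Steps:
$q{\left(S \right)} = - 2 \left(3 + S\right)^{2}$ ($q{\left(S \right)} = - 2 \left(S + 3\right)^{2} = - 2 \left(3 + S\right)^{2}$)
$q{\left(J \right)} 38 \cdot 16 = - 2 \left(3 + 3\right)^{2} \cdot 38 \cdot 16 = - 2 \cdot 6^{2} \cdot 38 \cdot 16 = \left(-2\right) 36 \cdot 38 \cdot 16 = \left(-72\right) 38 \cdot 16 = \left(-2736\right) 16 = -43776$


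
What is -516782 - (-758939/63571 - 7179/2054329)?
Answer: -67487972720078598/130595748859 ≈ -5.1677e+5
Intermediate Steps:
-516782 - (-758939/63571 - 7179/2054329) = -516782 - 1*(-1559566773140/130595748859) = -516782 + 1559566773140/130595748859 = -67487972720078598/130595748859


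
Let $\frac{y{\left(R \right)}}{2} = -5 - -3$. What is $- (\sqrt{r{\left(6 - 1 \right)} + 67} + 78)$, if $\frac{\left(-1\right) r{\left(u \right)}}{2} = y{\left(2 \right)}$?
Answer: $-78 - 5 \sqrt{3} \approx -86.66$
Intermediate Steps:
$y{\left(R \right)} = -4$ ($y{\left(R \right)} = 2 \left(-5 - -3\right) = 2 \left(-5 + 3\right) = 2 \left(-2\right) = -4$)
$r{\left(u \right)} = 8$ ($r{\left(u \right)} = \left(-2\right) \left(-4\right) = 8$)
$- (\sqrt{r{\left(6 - 1 \right)} + 67} + 78) = - (\sqrt{8 + 67} + 78) = - (\sqrt{75} + 78) = - (5 \sqrt{3} + 78) = - (78 + 5 \sqrt{3}) = -78 - 5 \sqrt{3}$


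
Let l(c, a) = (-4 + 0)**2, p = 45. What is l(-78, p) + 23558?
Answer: 23574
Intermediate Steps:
l(c, a) = 16 (l(c, a) = (-4)**2 = 16)
l(-78, p) + 23558 = 16 + 23558 = 23574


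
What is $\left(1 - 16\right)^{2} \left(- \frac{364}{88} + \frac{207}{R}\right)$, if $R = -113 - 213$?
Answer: $- \frac{1924875}{1793} \approx -1073.6$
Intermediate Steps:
$R = -326$ ($R = -113 - 213 = -326$)
$\left(1 - 16\right)^{2} \left(- \frac{364}{88} + \frac{207}{R}\right) = \left(1 - 16\right)^{2} \left(- \frac{364}{88} + \frac{207}{-326}\right) = \left(-15\right)^{2} \left(\left(-364\right) \frac{1}{88} + 207 \left(- \frac{1}{326}\right)\right) = 225 \left(- \frac{91}{22} - \frac{207}{326}\right) = 225 \left(- \frac{8555}{1793}\right) = - \frac{1924875}{1793}$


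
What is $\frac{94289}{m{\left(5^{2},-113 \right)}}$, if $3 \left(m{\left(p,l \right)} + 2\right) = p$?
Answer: $\frac{282867}{19} \approx 14888.0$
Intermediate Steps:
$m{\left(p,l \right)} = -2 + \frac{p}{3}$
$\frac{94289}{m{\left(5^{2},-113 \right)}} = \frac{94289}{-2 + \frac{5^{2}}{3}} = \frac{94289}{-2 + \frac{1}{3} \cdot 25} = \frac{94289}{-2 + \frac{25}{3}} = \frac{94289}{\frac{19}{3}} = 94289 \cdot \frac{3}{19} = \frac{282867}{19}$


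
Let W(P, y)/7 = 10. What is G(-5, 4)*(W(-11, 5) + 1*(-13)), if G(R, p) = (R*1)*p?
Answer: -1140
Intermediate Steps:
W(P, y) = 70 (W(P, y) = 7*10 = 70)
G(R, p) = R*p
G(-5, 4)*(W(-11, 5) + 1*(-13)) = (-5*4)*(70 + 1*(-13)) = -20*(70 - 13) = -20*57 = -1140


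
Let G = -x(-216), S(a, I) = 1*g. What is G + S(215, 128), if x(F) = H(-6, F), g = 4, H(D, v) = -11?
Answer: 15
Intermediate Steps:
x(F) = -11
S(a, I) = 4 (S(a, I) = 1*4 = 4)
G = 11 (G = -1*(-11) = 11)
G + S(215, 128) = 11 + 4 = 15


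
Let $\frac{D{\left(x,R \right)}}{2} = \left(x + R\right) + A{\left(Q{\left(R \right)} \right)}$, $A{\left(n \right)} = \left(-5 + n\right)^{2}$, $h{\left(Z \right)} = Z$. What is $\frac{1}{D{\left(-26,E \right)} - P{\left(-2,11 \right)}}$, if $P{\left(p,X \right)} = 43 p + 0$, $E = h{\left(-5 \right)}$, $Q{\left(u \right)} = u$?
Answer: $\frac{1}{224} \approx 0.0044643$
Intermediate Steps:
$E = -5$
$P{\left(p,X \right)} = 43 p$
$D{\left(x,R \right)} = 2 R + 2 x + 2 \left(-5 + R\right)^{2}$ ($D{\left(x,R \right)} = 2 \left(\left(x + R\right) + \left(-5 + R\right)^{2}\right) = 2 \left(\left(R + x\right) + \left(-5 + R\right)^{2}\right) = 2 \left(R + x + \left(-5 + R\right)^{2}\right) = 2 R + 2 x + 2 \left(-5 + R\right)^{2}$)
$\frac{1}{D{\left(-26,E \right)} - P{\left(-2,11 \right)}} = \frac{1}{\left(2 \left(-5\right) + 2 \left(-26\right) + 2 \left(-5 - 5\right)^{2}\right) - 43 \left(-2\right)} = \frac{1}{\left(-10 - 52 + 2 \left(-10\right)^{2}\right) - -86} = \frac{1}{\left(-10 - 52 + 2 \cdot 100\right) + 86} = \frac{1}{\left(-10 - 52 + 200\right) + 86} = \frac{1}{138 + 86} = \frac{1}{224}$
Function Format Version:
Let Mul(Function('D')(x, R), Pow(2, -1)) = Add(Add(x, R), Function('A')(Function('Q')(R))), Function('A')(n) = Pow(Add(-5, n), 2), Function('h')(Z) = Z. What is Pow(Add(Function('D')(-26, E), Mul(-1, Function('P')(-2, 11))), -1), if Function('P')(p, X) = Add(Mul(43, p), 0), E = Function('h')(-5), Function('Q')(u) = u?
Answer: Rational(1, 224) ≈ 0.0044643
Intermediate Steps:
E = -5
Function('P')(p, X) = Mul(43, p)
Function('D')(x, R) = Add(Mul(2, R), Mul(2, x), Mul(2, Pow(Add(-5, R), 2))) (Function('D')(x, R) = Mul(2, Add(Add(x, R), Pow(Add(-5, R), 2))) = Mul(2, Add(Add(R, x), Pow(Add(-5, R), 2))) = Mul(2, Add(R, x, Pow(Add(-5, R), 2))) = Add(Mul(2, R), Mul(2, x), Mul(2, Pow(Add(-5, R), 2))))
Pow(Add(Function('D')(-26, E), Mul(-1, Function('P')(-2, 11))), -1) = Pow(Add(Add(Mul(2, -5), Mul(2, -26), Mul(2, Pow(Add(-5, -5), 2))), Mul(-1, Mul(43, -2))), -1) = Pow(Add(Add(-10, -52, Mul(2, Pow(-10, 2))), Mul(-1, -86)), -1) = Pow(Add(Add(-10, -52, Mul(2, 100)), 86), -1) = Pow(Add(Add(-10, -52, 200), 86), -1) = Pow(Add(138, 86), -1) = Pow(224, -1) = Rational(1, 224)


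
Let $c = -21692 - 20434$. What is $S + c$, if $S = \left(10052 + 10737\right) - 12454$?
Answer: $-33791$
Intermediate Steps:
$c = -42126$
$S = 8335$ ($S = 20789 - 12454 = 8335$)
$S + c = 8335 - 42126 = -33791$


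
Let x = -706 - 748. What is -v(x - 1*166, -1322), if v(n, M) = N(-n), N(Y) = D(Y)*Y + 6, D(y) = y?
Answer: -2624406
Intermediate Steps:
x = -1454
N(Y) = 6 + Y² (N(Y) = Y*Y + 6 = Y² + 6 = 6 + Y²)
v(n, M) = 6 + n² (v(n, M) = 6 + (-n)² = 6 + n²)
-v(x - 1*166, -1322) = -(6 + (-1454 - 1*166)²) = -(6 + (-1454 - 166)²) = -(6 + (-1620)²) = -(6 + 2624400) = -1*2624406 = -2624406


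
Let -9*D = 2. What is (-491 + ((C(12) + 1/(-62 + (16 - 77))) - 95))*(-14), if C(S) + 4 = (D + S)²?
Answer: 20982374/3321 ≈ 6318.1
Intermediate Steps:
D = -2/9 (D = -⅑*2 = -2/9 ≈ -0.22222)
C(S) = -4 + (-2/9 + S)²
(-491 + ((C(12) + 1/(-62 + (16 - 77))) - 95))*(-14) = (-491 + (((-4 + (-2 + 9*12)²/81) + 1/(-62 + (16 - 77))) - 95))*(-14) = (-491 + (((-4 + (-2 + 108)²/81) + 1/(-62 - 61)) - 95))*(-14) = (-491 + (((-4 + (1/81)*106²) + 1/(-123)) - 95))*(-14) = (-491 + (((-4 + (1/81)*11236) - 1/123) - 95))*(-14) = (-491 + (((-4 + 11236/81) - 1/123) - 95))*(-14) = (-491 + ((10912/81 - 1/123) - 95))*(-14) = (-491 + (447365/3321 - 95))*(-14) = (-491 + 131870/3321)*(-14) = -1498741/3321*(-14) = 20982374/3321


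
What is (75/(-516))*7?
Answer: -175/172 ≈ -1.0174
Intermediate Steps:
(75/(-516))*7 = (75*(-1/516))*7 = -25/172*7 = -175/172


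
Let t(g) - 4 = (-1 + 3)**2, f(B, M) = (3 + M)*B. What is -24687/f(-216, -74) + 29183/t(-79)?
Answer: 1553309/426 ≈ 3646.3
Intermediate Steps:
f(B, M) = B*(3 + M)
t(g) = 8 (t(g) = 4 + (-1 + 3)**2 = 4 + 2**2 = 4 + 4 = 8)
-24687/f(-216, -74) + 29183/t(-79) = -24687*(-1/(216*(3 - 74))) + 29183/8 = -24687/((-216*(-71))) + 29183*(1/8) = -24687/15336 + 29183/8 = -24687*1/15336 + 29183/8 = -2743/1704 + 29183/8 = 1553309/426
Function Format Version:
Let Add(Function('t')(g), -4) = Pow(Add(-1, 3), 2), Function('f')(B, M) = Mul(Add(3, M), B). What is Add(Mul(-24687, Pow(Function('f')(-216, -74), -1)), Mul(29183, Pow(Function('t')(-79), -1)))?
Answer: Rational(1553309, 426) ≈ 3646.3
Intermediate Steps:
Function('f')(B, M) = Mul(B, Add(3, M))
Function('t')(g) = 8 (Function('t')(g) = Add(4, Pow(Add(-1, 3), 2)) = Add(4, Pow(2, 2)) = Add(4, 4) = 8)
Add(Mul(-24687, Pow(Function('f')(-216, -74), -1)), Mul(29183, Pow(Function('t')(-79), -1))) = Add(Mul(-24687, Pow(Mul(-216, Add(3, -74)), -1)), Mul(29183, Pow(8, -1))) = Add(Mul(-24687, Pow(Mul(-216, -71), -1)), Mul(29183, Rational(1, 8))) = Add(Mul(-24687, Pow(15336, -1)), Rational(29183, 8)) = Add(Mul(-24687, Rational(1, 15336)), Rational(29183, 8)) = Add(Rational(-2743, 1704), Rational(29183, 8)) = Rational(1553309, 426)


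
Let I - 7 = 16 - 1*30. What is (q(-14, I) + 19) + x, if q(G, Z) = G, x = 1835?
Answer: 1840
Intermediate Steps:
I = -7 (I = 7 + (16 - 1*30) = 7 + (16 - 30) = 7 - 14 = -7)
(q(-14, I) + 19) + x = (-14 + 19) + 1835 = 5 + 1835 = 1840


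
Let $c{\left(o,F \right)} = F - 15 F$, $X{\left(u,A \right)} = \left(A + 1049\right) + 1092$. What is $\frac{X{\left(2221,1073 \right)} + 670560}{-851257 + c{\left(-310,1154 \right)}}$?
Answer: $- \frac{673774}{867413} \approx -0.77676$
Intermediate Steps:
$X{\left(u,A \right)} = 2141 + A$ ($X{\left(u,A \right)} = \left(1049 + A\right) + 1092 = 2141 + A$)
$c{\left(o,F \right)} = - 14 F$
$\frac{X{\left(2221,1073 \right)} + 670560}{-851257 + c{\left(-310,1154 \right)}} = \frac{\left(2141 + 1073\right) + 670560}{-851257 - 16156} = \frac{3214 + 670560}{-851257 - 16156} = \frac{673774}{-867413} = 673774 \left(- \frac{1}{867413}\right) = - \frac{673774}{867413}$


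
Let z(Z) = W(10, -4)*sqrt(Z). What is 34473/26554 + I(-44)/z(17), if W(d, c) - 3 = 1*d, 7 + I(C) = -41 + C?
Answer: 34473/26554 - 92*sqrt(17)/221 ≈ -0.41818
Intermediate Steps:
I(C) = -48 + C (I(C) = -7 + (-41 + C) = -48 + C)
W(d, c) = 3 + d (W(d, c) = 3 + 1*d = 3 + d)
z(Z) = 13*sqrt(Z) (z(Z) = (3 + 10)*sqrt(Z) = 13*sqrt(Z))
34473/26554 + I(-44)/z(17) = 34473/26554 + (-48 - 44)/((13*sqrt(17))) = 34473*(1/26554) - 92*sqrt(17)/221 = 34473/26554 - 92*sqrt(17)/221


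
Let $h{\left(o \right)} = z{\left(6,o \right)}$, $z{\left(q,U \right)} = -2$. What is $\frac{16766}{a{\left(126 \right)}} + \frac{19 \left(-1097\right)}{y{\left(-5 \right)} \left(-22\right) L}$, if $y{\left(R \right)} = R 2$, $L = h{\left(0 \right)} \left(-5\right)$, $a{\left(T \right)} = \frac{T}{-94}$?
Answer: $- \frac{1734917509}{138600} \approx -12517.0$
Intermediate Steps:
$h{\left(o \right)} = -2$
$a{\left(T \right)} = - \frac{T}{94}$ ($a{\left(T \right)} = T \left(- \frac{1}{94}\right) = - \frac{T}{94}$)
$L = 10$ ($L = \left(-2\right) \left(-5\right) = 10$)
$y{\left(R \right)} = 2 R$
$\frac{16766}{a{\left(126 \right)}} + \frac{19 \left(-1097\right)}{y{\left(-5 \right)} \left(-22\right) L} = \frac{16766}{\left(- \frac{1}{94}\right) 126} + \frac{19 \left(-1097\right)}{2 \left(-5\right) \left(-22\right) 10} = \frac{16766}{- \frac{63}{47}} - \frac{20843}{\left(-10\right) \left(-22\right) 10} = 16766 \left(- \frac{47}{63}\right) - \frac{20843}{220 \cdot 10} = - \frac{788002}{63} - \frac{20843}{2200} = - \frac{1734917509}{138600}$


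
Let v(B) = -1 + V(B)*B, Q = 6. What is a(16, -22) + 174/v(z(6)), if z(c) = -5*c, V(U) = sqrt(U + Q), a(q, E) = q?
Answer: 2*(79*I + 480*sqrt(6))/(-I + 60*sqrt(6)) ≈ 15.992 + 1.1839*I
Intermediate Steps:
V(U) = sqrt(6 + U) (V(U) = sqrt(U + 6) = sqrt(6 + U))
v(B) = -1 + B*sqrt(6 + B) (v(B) = -1 + sqrt(6 + B)*B = -1 + B*sqrt(6 + B))
a(16, -22) + 174/v(z(6)) = 16 + 174/(-1 + (-5*6)*sqrt(6 - 5*6)) = 16 + 174/(-1 - 30*sqrt(6 - 30)) = 16 + 174/(-1 - 60*I*sqrt(6))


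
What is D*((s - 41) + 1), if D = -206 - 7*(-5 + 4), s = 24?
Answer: 3184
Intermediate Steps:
D = -199 (D = -206 - 7*(-1) = -206 + 7 = -199)
D*((s - 41) + 1) = -199*((24 - 41) + 1) = -199*(-17 + 1) = -199*(-16) = 3184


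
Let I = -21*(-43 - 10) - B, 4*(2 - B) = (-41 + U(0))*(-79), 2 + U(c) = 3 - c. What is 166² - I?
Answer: 25655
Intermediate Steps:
U(c) = 1 - c (U(c) = -2 + (3 - c) = 1 - c)
B = -788 (B = 2 - (-41 + (1 - 1*0))*(-79)/4 = 2 - (-41 + (1 + 0))*(-79)/4 = 2 - (-41 + 1)*(-79)/4 = 2 - (-10)*(-79) = 2 - ¼*3160 = 2 - 790 = -788)
I = 1901 (I = -21*(-43 - 10) - 1*(-788) = -21*(-53) + 788 = 1113 + 788 = 1901)
166² - I = 166² - 1*1901 = 27556 - 1901 = 25655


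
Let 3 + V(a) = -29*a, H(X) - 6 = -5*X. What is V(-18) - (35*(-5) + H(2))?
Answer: 698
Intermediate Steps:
H(X) = 6 - 5*X
V(a) = -3 - 29*a
V(-18) - (35*(-5) + H(2)) = (-3 - 29*(-18)) - (35*(-5) + (6 - 5*2)) = (-3 + 522) - (-175 + (6 - 10)) = 519 - (-175 - 4) = 519 - 1*(-179) = 519 + 179 = 698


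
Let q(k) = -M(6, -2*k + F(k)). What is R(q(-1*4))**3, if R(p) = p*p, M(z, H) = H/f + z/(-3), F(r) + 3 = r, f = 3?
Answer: 15625/729 ≈ 21.433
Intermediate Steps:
F(r) = -3 + r
M(z, H) = -z/3 + H/3 (M(z, H) = H/3 + z/(-3) = H*(1/3) + z*(-1/3) = H/3 - z/3 = -z/3 + H/3)
q(k) = 3 + k/3 (q(k) = -(-1/3*6 + (-2*k + (-3 + k))/3) = -(-2 + (-3 - k)/3) = -(-2 + (-1 - k/3)) = -(-3 - k/3) = 3 + k/3)
R(p) = p**2
R(q(-1*4))**3 = ((3 + (-1*4)/3)**2)**3 = ((3 + (1/3)*(-4))**2)**3 = ((3 - 4/3)**2)**3 = ((5/3)**2)**3 = (25/9)**3 = 15625/729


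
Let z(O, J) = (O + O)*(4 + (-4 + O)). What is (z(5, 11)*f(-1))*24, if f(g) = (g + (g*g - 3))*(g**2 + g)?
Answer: 0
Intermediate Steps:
z(O, J) = 2*O**2 (z(O, J) = (2*O)*O = 2*O**2)
f(g) = (g + g**2)*(-3 + g + g**2) (f(g) = (g + (g**2 - 3))*(g + g**2) = (g + (-3 + g**2))*(g + g**2) = (-3 + g + g**2)*(g + g**2) = (g + g**2)*(-3 + g + g**2))
(z(5, 11)*f(-1))*24 = ((2*5**2)*(-(-3 + (-1)**3 - 2*(-1) + 2*(-1)**2)))*24 = ((2*25)*(-(-3 - 1 + 2 + 2*1)))*24 = (50*(-(-3 - 1 + 2 + 2)))*24 = (50*(-1*0))*24 = (50*0)*24 = 0*24 = 0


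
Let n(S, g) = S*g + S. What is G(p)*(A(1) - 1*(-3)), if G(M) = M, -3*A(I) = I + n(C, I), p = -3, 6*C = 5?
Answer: -19/3 ≈ -6.3333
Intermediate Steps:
C = ⅚ (C = (⅙)*5 = ⅚ ≈ 0.83333)
n(S, g) = S + S*g
A(I) = -5/18 - 11*I/18 (A(I) = -(I + 5*(1 + I)/6)/3 = -(I + (⅚ + 5*I/6))/3 = -(⅚ + 11*I/6)/3 = -5/18 - 11*I/18)
G(p)*(A(1) - 1*(-3)) = -3*((-5/18 - 11/18*1) - 1*(-3)) = -3*((-5/18 - 11/18) + 3) = -3*(-8/9 + 3) = -3*19/9 = -19/3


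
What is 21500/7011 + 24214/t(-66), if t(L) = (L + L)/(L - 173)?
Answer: 6762753101/154242 ≈ 43845.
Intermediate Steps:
t(L) = 2*L/(-173 + L) (t(L) = (2*L)/(-173 + L) = 2*L/(-173 + L))
21500/7011 + 24214/t(-66) = 21500/7011 + 24214/((2*(-66)/(-173 - 66))) = 21500*(1/7011) + 24214/((2*(-66)/(-239))) = 21500/7011 + 24214/((2*(-66)*(-1/239))) = 21500/7011 + 24214/(132/239) = 21500/7011 + 24214*(239/132) = 21500/7011 + 2893573/66 = 6762753101/154242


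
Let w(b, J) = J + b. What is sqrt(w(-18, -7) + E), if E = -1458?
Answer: I*sqrt(1483) ≈ 38.51*I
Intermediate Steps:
sqrt(w(-18, -7) + E) = sqrt((-7 - 18) - 1458) = sqrt(-25 - 1458) = sqrt(-1483) = I*sqrt(1483)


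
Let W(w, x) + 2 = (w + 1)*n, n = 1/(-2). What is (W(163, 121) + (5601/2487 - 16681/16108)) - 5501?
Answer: -74563231133/13353532 ≈ -5583.8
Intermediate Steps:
n = -½ ≈ -0.50000
W(w, x) = -5/2 - w/2 (W(w, x) = -2 + (w + 1)*(-½) = -2 + (1 + w)*(-½) = -2 + (-½ - w/2) = -5/2 - w/2)
(W(163, 121) + (5601/2487 - 16681/16108)) - 5501 = ((-5/2 - ½*163) + (5601/2487 - 16681/16108)) - 5501 = ((-5/2 - 163/2) + (5601*(1/2487) - 16681*1/16108)) - 5501 = (-84 + (1867/829 - 16681/16108)) - 5501 = (-84 + 16245087/13353532) - 5501 = -1105451601/13353532 - 5501 = -74563231133/13353532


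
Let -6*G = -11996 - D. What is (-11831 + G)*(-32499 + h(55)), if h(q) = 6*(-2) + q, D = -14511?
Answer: 1192774228/3 ≈ 3.9759e+8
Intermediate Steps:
h(q) = -12 + q
G = -2515/6 (G = -(-11996 - 1*(-14511))/6 = -(-11996 + 14511)/6 = -⅙*2515 = -2515/6 ≈ -419.17)
(-11831 + G)*(-32499 + h(55)) = (-11831 - 2515/6)*(-32499 + (-12 + 55)) = -73501*(-32499 + 43)/6 = -73501/6*(-32456) = 1192774228/3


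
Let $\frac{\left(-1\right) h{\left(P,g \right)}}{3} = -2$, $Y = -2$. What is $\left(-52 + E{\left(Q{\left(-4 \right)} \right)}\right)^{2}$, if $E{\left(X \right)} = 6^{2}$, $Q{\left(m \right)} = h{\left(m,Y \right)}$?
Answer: $256$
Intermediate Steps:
$h{\left(P,g \right)} = 6$ ($h{\left(P,g \right)} = \left(-3\right) \left(-2\right) = 6$)
$Q{\left(m \right)} = 6$
$E{\left(X \right)} = 36$
$\left(-52 + E{\left(Q{\left(-4 \right)} \right)}\right)^{2} = \left(-52 + 36\right)^{2} = \left(-16\right)^{2} = 256$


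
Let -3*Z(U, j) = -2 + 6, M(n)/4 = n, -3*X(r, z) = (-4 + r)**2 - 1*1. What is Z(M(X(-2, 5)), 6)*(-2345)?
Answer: 9380/3 ≈ 3126.7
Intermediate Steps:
X(r, z) = 1/3 - (-4 + r)**2/3 (X(r, z) = -((-4 + r)**2 - 1*1)/3 = -((-4 + r)**2 - 1)/3 = -(-1 + (-4 + r)**2)/3 = 1/3 - (-4 + r)**2/3)
M(n) = 4*n
Z(U, j) = -4/3 (Z(U, j) = -(-2 + 6)/3 = -1/3*4 = -4/3)
Z(M(X(-2, 5)), 6)*(-2345) = -4/3*(-2345) = 9380/3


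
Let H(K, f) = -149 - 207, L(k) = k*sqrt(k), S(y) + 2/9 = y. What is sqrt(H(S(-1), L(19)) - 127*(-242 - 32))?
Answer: sqrt(34442) ≈ 185.59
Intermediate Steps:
S(y) = -2/9 + y
L(k) = k**(3/2)
H(K, f) = -356
sqrt(H(S(-1), L(19)) - 127*(-242 - 32)) = sqrt(-356 - 127*(-242 - 32)) = sqrt(-356 - 127*(-274)) = sqrt(-356 + 34798) = sqrt(34442)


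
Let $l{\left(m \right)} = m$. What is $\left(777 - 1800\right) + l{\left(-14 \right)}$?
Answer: $-1037$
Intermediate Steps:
$\left(777 - 1800\right) + l{\left(-14 \right)} = \left(777 - 1800\right) - 14 = -1023 - 14 = -1037$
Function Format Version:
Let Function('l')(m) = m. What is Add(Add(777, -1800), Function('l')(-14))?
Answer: -1037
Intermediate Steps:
Add(Add(777, -1800), Function('l')(-14)) = Add(Add(777, -1800), -14) = Add(-1023, -14) = -1037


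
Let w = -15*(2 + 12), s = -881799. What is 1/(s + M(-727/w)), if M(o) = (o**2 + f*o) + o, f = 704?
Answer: -44100/38779175021 ≈ -1.1372e-6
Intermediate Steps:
w = -210 (w = -15*14 = -210)
M(o) = o**2 + 705*o (M(o) = (o**2 + 704*o) + o = o**2 + 705*o)
1/(s + M(-727/w)) = 1/(-881799 + (-727/(-210))*(705 - 727/(-210))) = 1/(-881799 + (-727*(-1/210))*(705 - 727*(-1/210))) = 1/(-881799 + 727*(705 + 727/210)/210) = 1/(-881799 + (727/210)*(148777/210)) = 1/(-881799 + 108160879/44100) = 1/(-38779175021/44100) = -44100/38779175021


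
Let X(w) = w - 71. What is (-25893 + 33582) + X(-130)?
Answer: 7488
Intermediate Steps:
X(w) = -71 + w
(-25893 + 33582) + X(-130) = (-25893 + 33582) + (-71 - 130) = 7689 - 201 = 7488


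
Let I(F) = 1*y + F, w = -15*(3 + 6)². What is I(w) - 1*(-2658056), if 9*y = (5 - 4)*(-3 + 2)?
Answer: 23911568/9 ≈ 2.6568e+6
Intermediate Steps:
y = -⅑ (y = ((5 - 4)*(-3 + 2))/9 = (1*(-1))/9 = (⅑)*(-1) = -⅑ ≈ -0.11111)
w = -1215 (w = -15*9² = -15*81 = -1215)
I(F) = -⅑ + F (I(F) = 1*(-⅑) + F = -⅑ + F)
I(w) - 1*(-2658056) = (-⅑ - 1215) - 1*(-2658056) = -10936/9 + 2658056 = 23911568/9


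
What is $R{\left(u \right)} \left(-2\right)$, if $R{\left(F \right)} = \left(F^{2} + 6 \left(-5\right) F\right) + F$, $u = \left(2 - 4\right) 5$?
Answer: $-780$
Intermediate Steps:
$u = -10$ ($u = \left(-2\right) 5 = -10$)
$R{\left(F \right)} = F^{2} - 29 F$ ($R{\left(F \right)} = \left(F^{2} - 30 F\right) + F = F^{2} - 29 F$)
$R{\left(u \right)} \left(-2\right) = - 10 \left(-29 - 10\right) \left(-2\right) = \left(-10\right) \left(-39\right) \left(-2\right) = 390 \left(-2\right) = -780$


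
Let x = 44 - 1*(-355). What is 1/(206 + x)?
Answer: 1/605 ≈ 0.0016529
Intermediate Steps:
x = 399 (x = 44 + 355 = 399)
1/(206 + x) = 1/(206 + 399) = 1/605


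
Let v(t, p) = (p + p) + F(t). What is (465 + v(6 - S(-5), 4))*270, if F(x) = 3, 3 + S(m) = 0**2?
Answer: 128520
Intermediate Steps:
S(m) = -3 (S(m) = -3 + 0**2 = -3 + 0 = -3)
v(t, p) = 3 + 2*p (v(t, p) = (p + p) + 3 = 2*p + 3 = 3 + 2*p)
(465 + v(6 - S(-5), 4))*270 = (465 + (3 + 2*4))*270 = (465 + (3 + 8))*270 = (465 + 11)*270 = 476*270 = 128520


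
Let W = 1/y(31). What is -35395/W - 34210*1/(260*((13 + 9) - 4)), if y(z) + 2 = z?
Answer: -480384361/468 ≈ -1.0265e+6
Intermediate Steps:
y(z) = -2 + z
W = 1/29 (W = 1/(-2 + 31) = 1/29 ≈ 0.034483)
-35395/W - 34210*1/(260*((13 + 9) - 4)) = -35395/1/29 - 34210*1/(260*((13 + 9) - 4)) = -35395*29 - 34210*1/(260*(22 - 4)) = -1026455 - 34210/((13*18)*20) = -1026455 - 34210/(234*20) = -1026455 - 34210/4680 = -1026455 - 34210*1/4680 = -1026455 - 3421/468 = -480384361/468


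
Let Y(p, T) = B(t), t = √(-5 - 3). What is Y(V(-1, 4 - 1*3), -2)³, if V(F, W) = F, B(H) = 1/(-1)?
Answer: -1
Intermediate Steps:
t = 2*I*√2 (t = √(-8) = 2*I*√2 ≈ 2.8284*I)
B(H) = -1
Y(p, T) = -1
Y(V(-1, 4 - 1*3), -2)³ = (-1)³ = -1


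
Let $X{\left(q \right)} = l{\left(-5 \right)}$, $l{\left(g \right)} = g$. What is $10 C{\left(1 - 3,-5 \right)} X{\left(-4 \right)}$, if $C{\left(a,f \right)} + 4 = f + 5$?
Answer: $200$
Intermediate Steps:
$C{\left(a,f \right)} = 1 + f$ ($C{\left(a,f \right)} = -4 + \left(f + 5\right) = -4 + \left(5 + f\right) = 1 + f$)
$X{\left(q \right)} = -5$
$10 C{\left(1 - 3,-5 \right)} X{\left(-4 \right)} = 10 \left(1 - 5\right) \left(-5\right) = 10 \left(-4\right) \left(-5\right) = \left(-40\right) \left(-5\right) = 200$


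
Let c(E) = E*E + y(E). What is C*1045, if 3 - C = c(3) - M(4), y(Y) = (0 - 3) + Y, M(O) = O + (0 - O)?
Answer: -6270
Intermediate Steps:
M(O) = 0 (M(O) = O - O = 0)
y(Y) = -3 + Y
c(E) = -3 + E + E**2 (c(E) = E*E + (-3 + E) = E**2 + (-3 + E) = -3 + E + E**2)
C = -6 (C = 3 - ((-3 + 3 + 3**2) - 1*0) = 3 - ((-3 + 3 + 9) + 0) = 3 - (9 + 0) = 3 - 1*9 = 3 - 9 = -6)
C*1045 = -6*1045 = -6270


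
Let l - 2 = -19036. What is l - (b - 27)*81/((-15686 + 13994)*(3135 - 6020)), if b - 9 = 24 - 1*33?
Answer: -10323660677/542380 ≈ -19034.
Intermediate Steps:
l = -19034 (l = 2 - 19036 = -19034)
b = 0 (b = 9 + (24 - 1*33) = 9 + (24 - 33) = 9 - 9 = 0)
l - (b - 27)*81/((-15686 + 13994)*(3135 - 6020)) = -19034 - (0 - 27)*81/((-15686 + 13994)*(3135 - 6020)) = -19034 - (-27*81)/((-1692*(-2885))) = -19034 - (-2187)/4881420 = -19034 - 1*(-243/542380) = -19034 + 243/542380 = -10323660677/542380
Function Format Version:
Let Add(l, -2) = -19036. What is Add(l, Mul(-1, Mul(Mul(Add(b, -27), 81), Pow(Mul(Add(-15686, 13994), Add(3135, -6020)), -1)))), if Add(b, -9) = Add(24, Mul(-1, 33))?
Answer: Rational(-10323660677, 542380) ≈ -19034.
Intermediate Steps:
l = -19034 (l = Add(2, -19036) = -19034)
b = 0 (b = Add(9, Add(24, Mul(-1, 33))) = Add(9, Add(24, -33)) = Add(9, -9) = 0)
Add(l, Mul(-1, Mul(Mul(Add(b, -27), 81), Pow(Mul(Add(-15686, 13994), Add(3135, -6020)), -1)))) = Add(-19034, Mul(-1, Mul(Mul(Add(0, -27), 81), Pow(Mul(Add(-15686, 13994), Add(3135, -6020)), -1)))) = Add(-19034, Mul(-1, Mul(Mul(-27, 81), Pow(Mul(-1692, -2885), -1)))) = Add(-19034, Mul(-1, Mul(-2187, Pow(4881420, -1)))) = Add(-19034, Mul(-1, Mul(-2187, Rational(1, 4881420)))) = Add(-19034, Mul(-1, Rational(-243, 542380))) = Add(-19034, Rational(243, 542380)) = Rational(-10323660677, 542380)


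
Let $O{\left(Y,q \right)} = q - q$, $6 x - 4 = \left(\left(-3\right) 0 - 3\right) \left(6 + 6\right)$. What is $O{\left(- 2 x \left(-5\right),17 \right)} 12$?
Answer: $0$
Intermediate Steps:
$x = - \frac{16}{3}$ ($x = \frac{2}{3} + \frac{\left(\left(-3\right) 0 - 3\right) \left(6 + 6\right)}{6} = \frac{2}{3} + \frac{\left(0 - 3\right) 12}{6} = \frac{2}{3} + \frac{\left(-3\right) 12}{6} = \frac{2}{3} + \frac{1}{6} \left(-36\right) = \frac{2}{3} - 6 = - \frac{16}{3} \approx -5.3333$)
$O{\left(Y,q \right)} = 0$
$O{\left(- 2 x \left(-5\right),17 \right)} 12 = 0 \cdot 12 = 0$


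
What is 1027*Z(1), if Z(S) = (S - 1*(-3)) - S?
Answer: 3081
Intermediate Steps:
Z(S) = 3 (Z(S) = (S + 3) - S = (3 + S) - S = 3)
1027*Z(1) = 1027*3 = 3081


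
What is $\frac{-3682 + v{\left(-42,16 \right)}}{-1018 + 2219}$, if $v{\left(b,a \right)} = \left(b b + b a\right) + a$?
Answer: $- \frac{2574}{1201} \approx -2.1432$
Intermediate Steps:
$v{\left(b,a \right)} = a + b^{2} + a b$ ($v{\left(b,a \right)} = \left(b^{2} + a b\right) + a = a + b^{2} + a b$)
$\frac{-3682 + v{\left(-42,16 \right)}}{-1018 + 2219} = \frac{-3682 + \left(16 + \left(-42\right)^{2} + 16 \left(-42\right)\right)}{-1018 + 2219} = \frac{-3682 + \left(16 + 1764 - 672\right)}{1201} = \left(-3682 + 1108\right) \frac{1}{1201} = \left(-2574\right) \frac{1}{1201} = - \frac{2574}{1201}$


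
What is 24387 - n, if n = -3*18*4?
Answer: 24603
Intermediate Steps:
n = -216 (n = -54*4 = -216)
24387 - n = 24387 - 1*(-216) = 24387 + 216 = 24603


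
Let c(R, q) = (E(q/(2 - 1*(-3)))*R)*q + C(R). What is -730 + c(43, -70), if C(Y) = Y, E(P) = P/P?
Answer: -3697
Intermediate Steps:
E(P) = 1
c(R, q) = R + R*q (c(R, q) = (1*R)*q + R = R*q + R = R + R*q)
-730 + c(43, -70) = -730 + 43*(1 - 70) = -730 + 43*(-69) = -730 - 2967 = -3697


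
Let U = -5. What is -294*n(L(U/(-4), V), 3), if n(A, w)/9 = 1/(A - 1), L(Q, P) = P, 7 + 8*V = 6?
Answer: 2352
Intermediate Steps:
V = -1/8 (V = -7/8 + (1/8)*6 = -7/8 + 3/4 = -1/8 ≈ -0.12500)
n(A, w) = 9/(-1 + A) (n(A, w) = 9/(A - 1) = 9/(-1 + A))
-294*n(L(U/(-4), V), 3) = -2646/(-1 - 1/8) = -2646/(-9/8) = -2646*(-8)/9 = -294*(-8) = 2352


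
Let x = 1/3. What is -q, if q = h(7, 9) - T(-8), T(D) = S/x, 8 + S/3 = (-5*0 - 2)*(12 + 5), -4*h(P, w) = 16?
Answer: -374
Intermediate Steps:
h(P, w) = -4 (h(P, w) = -¼*16 = -4)
x = ⅓ ≈ 0.33333
S = -126 (S = -24 + 3*((-5*0 - 2)*(12 + 5)) = -24 + 3*((0 - 2)*17) = -24 + 3*(-2*17) = -24 + 3*(-34) = -24 - 102 = -126)
T(D) = -378 (T(D) = -126/⅓ = -126*3 = -378)
q = 374 (q = -4 - 1*(-378) = -4 + 378 = 374)
-q = -1*374 = -374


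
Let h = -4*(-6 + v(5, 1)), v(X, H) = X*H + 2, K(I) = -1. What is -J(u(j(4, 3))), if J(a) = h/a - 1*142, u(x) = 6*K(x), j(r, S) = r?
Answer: 424/3 ≈ 141.33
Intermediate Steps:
v(X, H) = 2 + H*X (v(X, H) = H*X + 2 = 2 + H*X)
h = -4 (h = -4*(-6 + (2 + 1*5)) = -4*(-6 + (2 + 5)) = -4*(-6 + 7) = -4*1 = -4)
u(x) = -6 (u(x) = 6*(-1) = -6)
J(a) = -142 - 4/a (J(a) = -4/a - 1*142 = -4/a - 142 = -142 - 4/a)
-J(u(j(4, 3))) = -(-142 - 4/(-6)) = -(-142 - 4*(-1/6)) = -(-142 + 2/3) = -1*(-424/3) = 424/3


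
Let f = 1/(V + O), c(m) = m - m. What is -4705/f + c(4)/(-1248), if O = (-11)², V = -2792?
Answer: 12567055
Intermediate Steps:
O = 121
c(m) = 0
f = -1/2671 (f = 1/(-2792 + 121) = 1/(-2671) = -1/2671 ≈ -0.00037439)
-4705/f + c(4)/(-1248) = -4705/(-1/2671) + 0/(-1248) = -4705*(-2671) + 0*(-1/1248) = 12567055 + 0 = 12567055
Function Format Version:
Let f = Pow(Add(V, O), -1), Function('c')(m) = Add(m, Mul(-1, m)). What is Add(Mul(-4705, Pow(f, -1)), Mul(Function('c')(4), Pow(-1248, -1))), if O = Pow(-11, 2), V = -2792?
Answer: 12567055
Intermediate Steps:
O = 121
Function('c')(m) = 0
f = Rational(-1, 2671) (f = Pow(Add(-2792, 121), -1) = Pow(-2671, -1) = Rational(-1, 2671) ≈ -0.00037439)
Add(Mul(-4705, Pow(f, -1)), Mul(Function('c')(4), Pow(-1248, -1))) = Add(Mul(-4705, Pow(Rational(-1, 2671), -1)), Mul(0, Pow(-1248, -1))) = Add(Mul(-4705, -2671), Mul(0, Rational(-1, 1248))) = Add(12567055, 0) = 12567055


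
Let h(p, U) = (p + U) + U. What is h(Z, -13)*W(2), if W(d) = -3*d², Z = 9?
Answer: 204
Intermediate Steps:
h(p, U) = p + 2*U (h(p, U) = (U + p) + U = p + 2*U)
h(Z, -13)*W(2) = (9 + 2*(-13))*(-3*2²) = (9 - 26)*(-3*4) = -17*(-12) = 204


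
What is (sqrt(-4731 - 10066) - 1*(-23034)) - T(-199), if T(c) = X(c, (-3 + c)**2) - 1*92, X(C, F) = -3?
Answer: 23129 + I*sqrt(14797) ≈ 23129.0 + 121.64*I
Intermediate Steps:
T(c) = -95 (T(c) = -3 - 1*92 = -3 - 92 = -95)
(sqrt(-4731 - 10066) - 1*(-23034)) - T(-199) = (sqrt(-4731 - 10066) - 1*(-23034)) - 1*(-95) = (sqrt(-14797) + 23034) + 95 = (I*sqrt(14797) + 23034) + 95 = (23034 + I*sqrt(14797)) + 95 = 23129 + I*sqrt(14797)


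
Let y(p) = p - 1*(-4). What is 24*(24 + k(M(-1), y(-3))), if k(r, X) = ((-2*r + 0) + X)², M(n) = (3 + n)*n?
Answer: 1176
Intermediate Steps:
y(p) = 4 + p (y(p) = p + 4 = 4 + p)
M(n) = n*(3 + n)
k(r, X) = (X - 2*r)² (k(r, X) = (-2*r + X)² = (X - 2*r)²)
24*(24 + k(M(-1), y(-3))) = 24*(24 + ((4 - 3) - (-2)*(3 - 1))²) = 24*(24 + (1 - (-2)*2)²) = 24*(24 + (1 - 2*(-2))²) = 24*(24 + (1 + 4)²) = 24*(24 + 5²) = 24*(24 + 25) = 24*49 = 1176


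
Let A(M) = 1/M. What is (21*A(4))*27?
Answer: 567/4 ≈ 141.75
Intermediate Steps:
(21*A(4))*27 = (21/4)*27 = 567/4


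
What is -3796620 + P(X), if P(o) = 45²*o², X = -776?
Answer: 1215609780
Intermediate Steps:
P(o) = 2025*o²
-3796620 + P(X) = -3796620 + 2025*(-776)² = -3796620 + 2025*602176 = -3796620 + 1219406400 = 1215609780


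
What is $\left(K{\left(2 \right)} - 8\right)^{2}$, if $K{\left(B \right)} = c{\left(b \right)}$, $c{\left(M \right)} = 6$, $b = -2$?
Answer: $4$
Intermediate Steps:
$K{\left(B \right)} = 6$
$\left(K{\left(2 \right)} - 8\right)^{2} = \left(6 - 8\right)^{2} = \left(-2\right)^{2} = 4$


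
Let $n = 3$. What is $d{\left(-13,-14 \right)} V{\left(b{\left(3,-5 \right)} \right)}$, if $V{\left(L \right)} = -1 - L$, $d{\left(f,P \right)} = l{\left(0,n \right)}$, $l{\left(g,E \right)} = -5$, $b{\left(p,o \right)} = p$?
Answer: $20$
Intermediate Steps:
$d{\left(f,P \right)} = -5$
$d{\left(-13,-14 \right)} V{\left(b{\left(3,-5 \right)} \right)} = - 5 \left(-1 - 3\right) = \left(-5\right) \left(-4\right) = 20$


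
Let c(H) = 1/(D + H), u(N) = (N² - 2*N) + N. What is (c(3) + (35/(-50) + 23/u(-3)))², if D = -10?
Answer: 203401/176400 ≈ 1.1531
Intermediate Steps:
u(N) = N² - N
c(H) = 1/(-10 + H)
(c(3) + (35/(-50) + 23/u(-3)))² = (1/(-10 + 3) + (35/(-50) + 23/((-3*(-1 - 3)))))² = (1/(-7) + (35*(-1/50) + 23/((-3*(-4)))))² = (-⅐ + (-7/10 + 23/12))² = (-⅐ + 73/60)² = (451/420)² = 203401/176400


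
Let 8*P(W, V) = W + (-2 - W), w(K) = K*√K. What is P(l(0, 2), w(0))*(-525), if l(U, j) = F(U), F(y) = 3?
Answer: 525/4 ≈ 131.25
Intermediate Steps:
w(K) = K^(3/2)
l(U, j) = 3
P(W, V) = -¼ (P(W, V) = (W + (-2 - W))/8 = (⅛)*(-2) = -¼)
P(l(0, 2), w(0))*(-525) = -¼*(-525) = 525/4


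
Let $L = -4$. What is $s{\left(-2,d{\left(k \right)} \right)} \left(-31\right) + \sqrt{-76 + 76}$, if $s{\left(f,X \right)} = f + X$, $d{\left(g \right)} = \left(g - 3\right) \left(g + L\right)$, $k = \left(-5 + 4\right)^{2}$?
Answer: $-124$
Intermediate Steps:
$k = 1$ ($k = \left(-1\right)^{2} = 1$)
$d{\left(g \right)} = \left(-4 + g\right) \left(-3 + g\right)$ ($d{\left(g \right)} = \left(g - 3\right) \left(g - 4\right) = \left(-3 + g\right) \left(-4 + g\right) = \left(-4 + g\right) \left(-3 + g\right)$)
$s{\left(f,X \right)} = X + f$
$s{\left(-2,d{\left(k \right)} \right)} \left(-31\right) + \sqrt{-76 + 76} = \left(\left(12 + 1^{2} - 7\right) - 2\right) \left(-31\right) + \sqrt{-76 + 76} = \left(\left(12 + 1 - 7\right) - 2\right) \left(-31\right) + \sqrt{0} = \left(6 - 2\right) \left(-31\right) + 0 = 4 \left(-31\right) + 0 = -124 + 0 = -124$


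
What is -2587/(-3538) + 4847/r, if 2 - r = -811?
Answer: 19251917/2876394 ≈ 6.6931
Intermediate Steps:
r = 813 (r = 2 - 1*(-811) = 2 + 811 = 813)
-2587/(-3538) + 4847/r = -2587/(-3538) + 4847/813 = -2587*(-1/3538) + 4847*(1/813) = 2587/3538 + 4847/813 = 19251917/2876394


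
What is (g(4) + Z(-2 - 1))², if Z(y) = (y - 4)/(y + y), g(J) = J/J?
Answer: 169/36 ≈ 4.6944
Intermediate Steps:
g(J) = 1
Z(y) = (-4 + y)/(2*y) (Z(y) = (-4 + y)/((2*y)) = (-4 + y)*(1/(2*y)) = (-4 + y)/(2*y))
(g(4) + Z(-2 - 1))² = (1 + (-4 + (-2 - 1))/(2*(-2 - 1)))² = (1 + (½)*(-4 - 3)/(-3))² = (1 + (½)*(-⅓)*(-7))² = (1 + 7/6)² = (13/6)² = 169/36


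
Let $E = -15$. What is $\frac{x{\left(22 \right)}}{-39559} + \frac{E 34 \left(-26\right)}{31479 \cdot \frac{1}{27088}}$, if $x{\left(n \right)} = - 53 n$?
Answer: $\frac{4736370163478}{415092587} \approx 11410.0$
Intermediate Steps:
$\frac{x{\left(22 \right)}}{-39559} + \frac{E 34 \left(-26\right)}{31479 \cdot \frac{1}{27088}} = \frac{\left(-53\right) 22}{-39559} + \frac{\left(-15\right) 34 \left(-26\right)}{31479 \cdot \frac{1}{27088}} = \left(-1166\right) \left(- \frac{1}{39559}\right) + \frac{\left(-510\right) \left(-26\right)}{31479 \cdot \frac{1}{27088}} = \frac{1166}{39559} + \frac{13260}{\frac{31479}{27088}} = \frac{1166}{39559} + 13260 \cdot \frac{27088}{31479} = \frac{1166}{39559} + \frac{119728960}{10493} = \frac{4736370163478}{415092587}$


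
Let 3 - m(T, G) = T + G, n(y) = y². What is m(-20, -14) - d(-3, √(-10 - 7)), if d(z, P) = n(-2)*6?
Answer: 13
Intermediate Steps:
m(T, G) = 3 - G - T (m(T, G) = 3 - (T + G) = 3 - (G + T) = 3 + (-G - T) = 3 - G - T)
d(z, P) = 24 (d(z, P) = (-2)²*6 = 4*6 = 24)
m(-20, -14) - d(-3, √(-10 - 7)) = (3 - 1*(-14) - 1*(-20)) - 1*24 = (3 + 14 + 20) - 24 = 37 - 24 = 13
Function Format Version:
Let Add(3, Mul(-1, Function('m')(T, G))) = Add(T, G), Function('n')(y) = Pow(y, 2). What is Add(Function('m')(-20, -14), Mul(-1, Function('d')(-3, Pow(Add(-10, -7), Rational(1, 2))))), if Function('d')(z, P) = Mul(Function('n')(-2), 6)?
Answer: 13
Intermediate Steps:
Function('m')(T, G) = Add(3, Mul(-1, G), Mul(-1, T)) (Function('m')(T, G) = Add(3, Mul(-1, Add(T, G))) = Add(3, Mul(-1, Add(G, T))) = Add(3, Add(Mul(-1, G), Mul(-1, T))) = Add(3, Mul(-1, G), Mul(-1, T)))
Function('d')(z, P) = 24 (Function('d')(z, P) = Mul(Pow(-2, 2), 6) = Mul(4, 6) = 24)
Add(Function('m')(-20, -14), Mul(-1, Function('d')(-3, Pow(Add(-10, -7), Rational(1, 2))))) = Add(Add(3, Mul(-1, -14), Mul(-1, -20)), Mul(-1, 24)) = Add(Add(3, 14, 20), -24) = Add(37, -24) = 13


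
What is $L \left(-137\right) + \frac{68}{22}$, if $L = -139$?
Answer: $\frac{209507}{11} \approx 19046.0$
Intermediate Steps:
$L \left(-137\right) + \frac{68}{22} = \left(-139\right) \left(-137\right) + \frac{68}{22} = 19043 + 68 \cdot \frac{1}{22} = 19043 + \frac{34}{11} = \frac{209507}{11}$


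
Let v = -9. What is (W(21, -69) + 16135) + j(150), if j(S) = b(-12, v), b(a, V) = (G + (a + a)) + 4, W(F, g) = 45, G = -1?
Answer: 16159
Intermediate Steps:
b(a, V) = 3 + 2*a (b(a, V) = (-1 + (a + a)) + 4 = (-1 + 2*a) + 4 = 3 + 2*a)
j(S) = -21 (j(S) = 3 + 2*(-12) = 3 - 24 = -21)
(W(21, -69) + 16135) + j(150) = (45 + 16135) - 21 = 16180 - 21 = 16159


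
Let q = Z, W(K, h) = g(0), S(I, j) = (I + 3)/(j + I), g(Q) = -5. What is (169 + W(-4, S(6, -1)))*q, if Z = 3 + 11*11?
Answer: 20336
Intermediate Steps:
S(I, j) = (3 + I)/(I + j)
W(K, h) = -5
Z = 124 (Z = 3 + 121 = 124)
q = 124
(169 + W(-4, S(6, -1)))*q = (169 - 5)*124 = 164*124 = 20336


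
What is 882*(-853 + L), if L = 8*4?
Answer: -724122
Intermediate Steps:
L = 32
882*(-853 + L) = 882*(-853 + 32) = 882*(-821) = -724122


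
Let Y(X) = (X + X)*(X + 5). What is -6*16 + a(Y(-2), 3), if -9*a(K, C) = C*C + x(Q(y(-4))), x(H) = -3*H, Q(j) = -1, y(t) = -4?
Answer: -292/3 ≈ -97.333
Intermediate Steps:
Y(X) = 2*X*(5 + X) (Y(X) = (2*X)*(5 + X) = 2*X*(5 + X))
a(K, C) = -⅓ - C²/9 (a(K, C) = -(C*C - 3*(-1))/9 = -(C² + 3)/9 = -(3 + C²)/9 = -⅓ - C²/9)
-6*16 + a(Y(-2), 3) = -6*16 + (-⅓ - ⅑*3²) = -96 + (-⅓ - ⅑*9) = -96 + (-⅓ - 1) = -96 - 4/3 = -292/3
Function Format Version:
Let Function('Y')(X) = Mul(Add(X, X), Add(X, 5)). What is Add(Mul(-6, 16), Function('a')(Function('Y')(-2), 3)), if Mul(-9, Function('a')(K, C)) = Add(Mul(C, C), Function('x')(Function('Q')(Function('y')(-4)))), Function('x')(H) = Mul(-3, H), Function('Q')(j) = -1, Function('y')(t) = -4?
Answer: Rational(-292, 3) ≈ -97.333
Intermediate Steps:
Function('Y')(X) = Mul(2, X, Add(5, X)) (Function('Y')(X) = Mul(Mul(2, X), Add(5, X)) = Mul(2, X, Add(5, X)))
Function('a')(K, C) = Add(Rational(-1, 3), Mul(Rational(-1, 9), Pow(C, 2))) (Function('a')(K, C) = Mul(Rational(-1, 9), Add(Mul(C, C), Mul(-3, -1))) = Mul(Rational(-1, 9), Add(Pow(C, 2), 3)) = Mul(Rational(-1, 9), Add(3, Pow(C, 2))) = Add(Rational(-1, 3), Mul(Rational(-1, 9), Pow(C, 2))))
Add(Mul(-6, 16), Function('a')(Function('Y')(-2), 3)) = Add(Mul(-6, 16), Add(Rational(-1, 3), Mul(Rational(-1, 9), Pow(3, 2)))) = Add(-96, Add(Rational(-1, 3), Mul(Rational(-1, 9), 9))) = Add(-96, Add(Rational(-1, 3), -1)) = Add(-96, Rational(-4, 3)) = Rational(-292, 3)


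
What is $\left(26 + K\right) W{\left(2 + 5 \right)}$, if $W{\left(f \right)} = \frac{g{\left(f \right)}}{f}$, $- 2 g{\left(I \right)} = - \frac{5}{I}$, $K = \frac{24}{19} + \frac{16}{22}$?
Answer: $\frac{14625}{10241} \approx 1.4281$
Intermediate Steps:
$K = \frac{416}{209}$ ($K = 24 \cdot \frac{1}{19} + 16 \cdot \frac{1}{22} = \frac{24}{19} + \frac{8}{11} = \frac{416}{209} \approx 1.9904$)
$g{\left(I \right)} = \frac{5}{2 I}$ ($g{\left(I \right)} = - \frac{\left(-5\right) \frac{1}{I}}{2} = \frac{5}{2 I}$)
$W{\left(f \right)} = \frac{5}{2 f^{2}}$ ($W{\left(f \right)} = \frac{\frac{5}{2} \frac{1}{f}}{f} = \frac{5}{2 f^{2}}$)
$\left(26 + K\right) W{\left(2 + 5 \right)} = \left(26 + \frac{416}{209}\right) \frac{5}{2 \left(2 + 5\right)^{2}} = \frac{5850 \frac{5}{2 \cdot 49}}{209} = \frac{5850 \cdot \frac{5}{2} \cdot \frac{1}{49}}{209} = \frac{5850}{209} \cdot \frac{5}{98} = \frac{14625}{10241}$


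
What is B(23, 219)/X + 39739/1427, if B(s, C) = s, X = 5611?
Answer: 223008350/8006897 ≈ 27.852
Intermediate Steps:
B(23, 219)/X + 39739/1427 = 23/5611 + 39739/1427 = 223008350/8006897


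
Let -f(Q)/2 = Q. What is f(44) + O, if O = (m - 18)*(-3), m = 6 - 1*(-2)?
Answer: -58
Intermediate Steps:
m = 8 (m = 6 + 2 = 8)
O = 30 (O = (8 - 18)*(-3) = -10*(-3) = 30)
f(Q) = -2*Q
f(44) + O = -2*44 + 30 = -88 + 30 = -58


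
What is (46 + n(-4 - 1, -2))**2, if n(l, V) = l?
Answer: 1681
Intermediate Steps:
(46 + n(-4 - 1, -2))**2 = (46 + (-4 - 1))**2 = (46 - 5)**2 = 41**2 = 1681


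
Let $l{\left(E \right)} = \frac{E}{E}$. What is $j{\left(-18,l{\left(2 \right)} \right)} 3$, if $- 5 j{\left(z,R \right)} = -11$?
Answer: $\frac{33}{5} \approx 6.6$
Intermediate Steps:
$l{\left(E \right)} = 1$
$j{\left(z,R \right)} = \frac{11}{5}$ ($j{\left(z,R \right)} = \left(- \frac{1}{5}\right) \left(-11\right) = \frac{11}{5}$)
$j{\left(-18,l{\left(2 \right)} \right)} 3 = \frac{11}{5} \cdot 3 = \frac{33}{5}$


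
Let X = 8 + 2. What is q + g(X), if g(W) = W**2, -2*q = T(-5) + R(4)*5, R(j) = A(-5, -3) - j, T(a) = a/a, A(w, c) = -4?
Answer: 239/2 ≈ 119.50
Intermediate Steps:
T(a) = 1
R(j) = -4 - j
q = 39/2 (q = -(1 + (-4 - 1*4)*5)/2 = -(1 + (-4 - 4)*5)/2 = -(1 - 8*5)/2 = -(1 - 40)/2 = -1/2*(-39) = 39/2 ≈ 19.500)
X = 10
q + g(X) = 39/2 + 10**2 = 39/2 + 100 = 239/2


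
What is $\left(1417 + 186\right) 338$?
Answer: $541814$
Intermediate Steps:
$\left(1417 + 186\right) 338 = 1603 \cdot 338 = 541814$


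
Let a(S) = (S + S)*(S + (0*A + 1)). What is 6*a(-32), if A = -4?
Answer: 11904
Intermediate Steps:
a(S) = 2*S*(1 + S) (a(S) = (S + S)*(S + (0*(-4) + 1)) = (2*S)*(S + (0 + 1)) = (2*S)*(S + 1) = (2*S)*(1 + S) = 2*S*(1 + S))
6*a(-32) = 6*(2*(-32)*(1 - 32)) = 6*(2*(-32)*(-31)) = 6*1984 = 11904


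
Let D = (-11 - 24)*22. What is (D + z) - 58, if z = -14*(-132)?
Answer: 1020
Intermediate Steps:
D = -770 (D = -35*22 = -770)
z = 1848
(D + z) - 58 = (-770 + 1848) - 58 = 1078 - 58 = 1020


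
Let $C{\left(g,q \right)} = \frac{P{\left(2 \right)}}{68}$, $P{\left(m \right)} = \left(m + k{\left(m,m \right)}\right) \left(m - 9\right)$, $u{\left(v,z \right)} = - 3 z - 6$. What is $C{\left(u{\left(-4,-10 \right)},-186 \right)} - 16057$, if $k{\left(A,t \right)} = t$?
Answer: $- \frac{272976}{17} \approx -16057.0$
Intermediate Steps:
$u{\left(v,z \right)} = -6 - 3 z$ ($u{\left(v,z \right)} = - 3 z - 6 = -6 - 3 z$)
$P{\left(m \right)} = 2 m \left(-9 + m\right)$ ($P{\left(m \right)} = \left(m + m\right) \left(m - 9\right) = 2 m \left(-9 + m\right)$)
$C{\left(g,q \right)} = - \frac{7}{17}$ ($C{\left(g,q \right)} = \frac{2 \cdot 2 \left(-9 + 2\right)}{68} = 2 \cdot 2 \left(-7\right) \frac{1}{68} = \left(-28\right) \frac{1}{68} = - \frac{7}{17}$)
$C{\left(u{\left(-4,-10 \right)},-186 \right)} - 16057 = - \frac{7}{17} - 16057 = - \frac{272976}{17}$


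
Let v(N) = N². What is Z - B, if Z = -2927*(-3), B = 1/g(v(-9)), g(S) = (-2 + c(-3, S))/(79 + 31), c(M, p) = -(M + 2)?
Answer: 8891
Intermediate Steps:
c(M, p) = -2 - M (c(M, p) = -(2 + M) = -2 - M)
g(S) = -1/110 (g(S) = (-2 + (-2 - 1*(-3)))/(79 + 31) = (-2 + (-2 + 3))/110 = (-2 + 1)*(1/110) = -1*1/110 = -1/110)
B = -110 (B = 1/(-1/110) = -110)
Z = 8781
Z - B = 8781 - 1*(-110) = 8781 + 110 = 8891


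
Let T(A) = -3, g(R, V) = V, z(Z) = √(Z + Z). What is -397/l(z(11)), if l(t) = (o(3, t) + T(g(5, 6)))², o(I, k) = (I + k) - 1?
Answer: -9131/441 - 794*√22/441 ≈ -29.150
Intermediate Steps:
z(Z) = √2*√Z (z(Z) = √(2*Z) = √2*√Z)
o(I, k) = -1 + I + k
l(t) = (-1 + t)² (l(t) = ((-1 + 3 + t) - 3)² = ((2 + t) - 3)² = (-1 + t)²)
-397/l(z(11)) = -397/(-1 + √2*√11)² = -397/(-1 + √22)²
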